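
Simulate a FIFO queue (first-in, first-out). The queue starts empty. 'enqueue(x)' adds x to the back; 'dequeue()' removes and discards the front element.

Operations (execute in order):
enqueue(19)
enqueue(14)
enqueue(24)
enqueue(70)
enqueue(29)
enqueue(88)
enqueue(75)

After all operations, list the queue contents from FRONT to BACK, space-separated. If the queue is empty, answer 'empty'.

Answer: 19 14 24 70 29 88 75

Derivation:
enqueue(19): [19]
enqueue(14): [19, 14]
enqueue(24): [19, 14, 24]
enqueue(70): [19, 14, 24, 70]
enqueue(29): [19, 14, 24, 70, 29]
enqueue(88): [19, 14, 24, 70, 29, 88]
enqueue(75): [19, 14, 24, 70, 29, 88, 75]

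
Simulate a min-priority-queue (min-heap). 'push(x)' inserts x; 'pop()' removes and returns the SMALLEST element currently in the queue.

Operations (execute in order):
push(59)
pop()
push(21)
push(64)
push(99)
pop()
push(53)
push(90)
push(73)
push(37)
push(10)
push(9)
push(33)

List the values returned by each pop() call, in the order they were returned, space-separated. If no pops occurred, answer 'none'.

Answer: 59 21

Derivation:
push(59): heap contents = [59]
pop() → 59: heap contents = []
push(21): heap contents = [21]
push(64): heap contents = [21, 64]
push(99): heap contents = [21, 64, 99]
pop() → 21: heap contents = [64, 99]
push(53): heap contents = [53, 64, 99]
push(90): heap contents = [53, 64, 90, 99]
push(73): heap contents = [53, 64, 73, 90, 99]
push(37): heap contents = [37, 53, 64, 73, 90, 99]
push(10): heap contents = [10, 37, 53, 64, 73, 90, 99]
push(9): heap contents = [9, 10, 37, 53, 64, 73, 90, 99]
push(33): heap contents = [9, 10, 33, 37, 53, 64, 73, 90, 99]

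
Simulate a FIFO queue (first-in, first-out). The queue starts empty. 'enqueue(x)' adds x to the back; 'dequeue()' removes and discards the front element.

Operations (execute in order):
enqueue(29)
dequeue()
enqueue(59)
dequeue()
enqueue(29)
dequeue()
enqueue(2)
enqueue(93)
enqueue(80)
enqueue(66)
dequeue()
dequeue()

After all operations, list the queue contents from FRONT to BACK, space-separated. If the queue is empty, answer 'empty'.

Answer: 80 66

Derivation:
enqueue(29): [29]
dequeue(): []
enqueue(59): [59]
dequeue(): []
enqueue(29): [29]
dequeue(): []
enqueue(2): [2]
enqueue(93): [2, 93]
enqueue(80): [2, 93, 80]
enqueue(66): [2, 93, 80, 66]
dequeue(): [93, 80, 66]
dequeue(): [80, 66]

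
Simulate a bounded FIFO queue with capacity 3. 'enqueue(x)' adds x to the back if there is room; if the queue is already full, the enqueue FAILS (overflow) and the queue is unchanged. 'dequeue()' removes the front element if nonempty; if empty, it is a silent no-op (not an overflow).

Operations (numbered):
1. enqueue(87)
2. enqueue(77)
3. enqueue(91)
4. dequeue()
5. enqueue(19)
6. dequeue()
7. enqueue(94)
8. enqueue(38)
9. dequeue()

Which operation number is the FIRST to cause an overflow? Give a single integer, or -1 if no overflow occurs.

1. enqueue(87): size=1
2. enqueue(77): size=2
3. enqueue(91): size=3
4. dequeue(): size=2
5. enqueue(19): size=3
6. dequeue(): size=2
7. enqueue(94): size=3
8. enqueue(38): size=3=cap → OVERFLOW (fail)
9. dequeue(): size=2

Answer: 8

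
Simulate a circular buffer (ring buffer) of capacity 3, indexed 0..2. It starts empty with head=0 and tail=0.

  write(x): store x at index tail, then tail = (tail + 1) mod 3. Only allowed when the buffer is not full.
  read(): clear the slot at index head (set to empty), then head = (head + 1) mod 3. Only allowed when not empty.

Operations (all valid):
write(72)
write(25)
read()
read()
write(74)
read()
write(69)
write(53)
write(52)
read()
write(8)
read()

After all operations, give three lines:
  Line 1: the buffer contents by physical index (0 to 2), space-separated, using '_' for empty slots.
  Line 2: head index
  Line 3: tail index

write(72): buf=[72 _ _], head=0, tail=1, size=1
write(25): buf=[72 25 _], head=0, tail=2, size=2
read(): buf=[_ 25 _], head=1, tail=2, size=1
read(): buf=[_ _ _], head=2, tail=2, size=0
write(74): buf=[_ _ 74], head=2, tail=0, size=1
read(): buf=[_ _ _], head=0, tail=0, size=0
write(69): buf=[69 _ _], head=0, tail=1, size=1
write(53): buf=[69 53 _], head=0, tail=2, size=2
write(52): buf=[69 53 52], head=0, tail=0, size=3
read(): buf=[_ 53 52], head=1, tail=0, size=2
write(8): buf=[8 53 52], head=1, tail=1, size=3
read(): buf=[8 _ 52], head=2, tail=1, size=2

Answer: 8 _ 52
2
1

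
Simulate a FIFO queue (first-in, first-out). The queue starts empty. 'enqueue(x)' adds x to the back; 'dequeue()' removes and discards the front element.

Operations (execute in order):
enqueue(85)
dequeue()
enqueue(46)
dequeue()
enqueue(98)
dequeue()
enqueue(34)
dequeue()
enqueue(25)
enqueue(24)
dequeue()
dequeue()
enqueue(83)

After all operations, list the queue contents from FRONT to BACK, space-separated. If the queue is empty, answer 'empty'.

Answer: 83

Derivation:
enqueue(85): [85]
dequeue(): []
enqueue(46): [46]
dequeue(): []
enqueue(98): [98]
dequeue(): []
enqueue(34): [34]
dequeue(): []
enqueue(25): [25]
enqueue(24): [25, 24]
dequeue(): [24]
dequeue(): []
enqueue(83): [83]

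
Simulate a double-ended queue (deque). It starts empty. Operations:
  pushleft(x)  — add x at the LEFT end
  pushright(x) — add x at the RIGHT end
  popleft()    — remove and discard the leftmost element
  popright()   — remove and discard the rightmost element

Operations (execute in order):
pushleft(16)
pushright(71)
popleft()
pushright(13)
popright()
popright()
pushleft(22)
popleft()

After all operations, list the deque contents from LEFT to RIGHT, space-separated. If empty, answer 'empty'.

pushleft(16): [16]
pushright(71): [16, 71]
popleft(): [71]
pushright(13): [71, 13]
popright(): [71]
popright(): []
pushleft(22): [22]
popleft(): []

Answer: empty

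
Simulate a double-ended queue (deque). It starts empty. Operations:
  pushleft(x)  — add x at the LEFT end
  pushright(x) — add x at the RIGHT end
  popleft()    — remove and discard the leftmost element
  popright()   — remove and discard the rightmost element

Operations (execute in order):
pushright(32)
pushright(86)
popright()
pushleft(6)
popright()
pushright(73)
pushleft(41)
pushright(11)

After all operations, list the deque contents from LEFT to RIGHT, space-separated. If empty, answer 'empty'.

Answer: 41 6 73 11

Derivation:
pushright(32): [32]
pushright(86): [32, 86]
popright(): [32]
pushleft(6): [6, 32]
popright(): [6]
pushright(73): [6, 73]
pushleft(41): [41, 6, 73]
pushright(11): [41, 6, 73, 11]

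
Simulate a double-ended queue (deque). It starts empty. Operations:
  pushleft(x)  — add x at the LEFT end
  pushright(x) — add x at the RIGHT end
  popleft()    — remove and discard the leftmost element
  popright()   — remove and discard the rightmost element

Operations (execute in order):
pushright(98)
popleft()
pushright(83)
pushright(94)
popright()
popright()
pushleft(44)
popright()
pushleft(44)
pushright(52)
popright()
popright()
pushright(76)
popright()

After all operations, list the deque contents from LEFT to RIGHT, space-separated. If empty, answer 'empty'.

pushright(98): [98]
popleft(): []
pushright(83): [83]
pushright(94): [83, 94]
popright(): [83]
popright(): []
pushleft(44): [44]
popright(): []
pushleft(44): [44]
pushright(52): [44, 52]
popright(): [44]
popright(): []
pushright(76): [76]
popright(): []

Answer: empty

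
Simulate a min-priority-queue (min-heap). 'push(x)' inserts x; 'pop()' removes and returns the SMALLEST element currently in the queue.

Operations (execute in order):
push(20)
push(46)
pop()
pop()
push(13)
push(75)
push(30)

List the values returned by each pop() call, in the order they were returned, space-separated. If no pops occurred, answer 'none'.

push(20): heap contents = [20]
push(46): heap contents = [20, 46]
pop() → 20: heap contents = [46]
pop() → 46: heap contents = []
push(13): heap contents = [13]
push(75): heap contents = [13, 75]
push(30): heap contents = [13, 30, 75]

Answer: 20 46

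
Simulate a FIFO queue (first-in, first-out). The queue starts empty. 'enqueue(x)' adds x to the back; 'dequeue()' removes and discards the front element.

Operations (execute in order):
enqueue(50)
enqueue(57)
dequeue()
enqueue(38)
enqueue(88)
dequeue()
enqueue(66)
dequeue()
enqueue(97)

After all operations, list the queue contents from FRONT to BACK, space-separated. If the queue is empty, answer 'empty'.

enqueue(50): [50]
enqueue(57): [50, 57]
dequeue(): [57]
enqueue(38): [57, 38]
enqueue(88): [57, 38, 88]
dequeue(): [38, 88]
enqueue(66): [38, 88, 66]
dequeue(): [88, 66]
enqueue(97): [88, 66, 97]

Answer: 88 66 97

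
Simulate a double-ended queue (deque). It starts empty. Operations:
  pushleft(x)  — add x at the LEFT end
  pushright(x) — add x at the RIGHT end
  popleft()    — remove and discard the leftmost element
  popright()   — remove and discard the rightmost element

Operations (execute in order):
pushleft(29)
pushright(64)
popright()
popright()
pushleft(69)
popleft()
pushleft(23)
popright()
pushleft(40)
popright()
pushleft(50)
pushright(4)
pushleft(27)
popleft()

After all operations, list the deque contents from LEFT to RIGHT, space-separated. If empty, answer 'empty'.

pushleft(29): [29]
pushright(64): [29, 64]
popright(): [29]
popright(): []
pushleft(69): [69]
popleft(): []
pushleft(23): [23]
popright(): []
pushleft(40): [40]
popright(): []
pushleft(50): [50]
pushright(4): [50, 4]
pushleft(27): [27, 50, 4]
popleft(): [50, 4]

Answer: 50 4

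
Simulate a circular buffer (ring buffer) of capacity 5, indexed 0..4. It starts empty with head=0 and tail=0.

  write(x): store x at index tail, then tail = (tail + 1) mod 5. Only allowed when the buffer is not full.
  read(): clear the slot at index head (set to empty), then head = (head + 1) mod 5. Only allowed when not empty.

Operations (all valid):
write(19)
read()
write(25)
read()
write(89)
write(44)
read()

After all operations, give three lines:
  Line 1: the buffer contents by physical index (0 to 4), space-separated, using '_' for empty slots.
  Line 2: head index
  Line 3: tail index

Answer: _ _ _ 44 _
3
4

Derivation:
write(19): buf=[19 _ _ _ _], head=0, tail=1, size=1
read(): buf=[_ _ _ _ _], head=1, tail=1, size=0
write(25): buf=[_ 25 _ _ _], head=1, tail=2, size=1
read(): buf=[_ _ _ _ _], head=2, tail=2, size=0
write(89): buf=[_ _ 89 _ _], head=2, tail=3, size=1
write(44): buf=[_ _ 89 44 _], head=2, tail=4, size=2
read(): buf=[_ _ _ 44 _], head=3, tail=4, size=1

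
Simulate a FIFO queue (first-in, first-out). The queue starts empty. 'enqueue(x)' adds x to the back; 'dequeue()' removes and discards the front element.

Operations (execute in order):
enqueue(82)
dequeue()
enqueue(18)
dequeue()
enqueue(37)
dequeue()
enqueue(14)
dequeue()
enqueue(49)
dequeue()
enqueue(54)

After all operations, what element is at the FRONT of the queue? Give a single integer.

Answer: 54

Derivation:
enqueue(82): queue = [82]
dequeue(): queue = []
enqueue(18): queue = [18]
dequeue(): queue = []
enqueue(37): queue = [37]
dequeue(): queue = []
enqueue(14): queue = [14]
dequeue(): queue = []
enqueue(49): queue = [49]
dequeue(): queue = []
enqueue(54): queue = [54]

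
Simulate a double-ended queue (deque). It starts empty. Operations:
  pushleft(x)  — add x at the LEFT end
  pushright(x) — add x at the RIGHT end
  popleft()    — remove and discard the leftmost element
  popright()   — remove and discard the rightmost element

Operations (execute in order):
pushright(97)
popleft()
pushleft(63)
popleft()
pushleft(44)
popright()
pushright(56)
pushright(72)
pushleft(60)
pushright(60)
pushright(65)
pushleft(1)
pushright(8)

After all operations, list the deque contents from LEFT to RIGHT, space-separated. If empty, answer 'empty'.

Answer: 1 60 56 72 60 65 8

Derivation:
pushright(97): [97]
popleft(): []
pushleft(63): [63]
popleft(): []
pushleft(44): [44]
popright(): []
pushright(56): [56]
pushright(72): [56, 72]
pushleft(60): [60, 56, 72]
pushright(60): [60, 56, 72, 60]
pushright(65): [60, 56, 72, 60, 65]
pushleft(1): [1, 60, 56, 72, 60, 65]
pushright(8): [1, 60, 56, 72, 60, 65, 8]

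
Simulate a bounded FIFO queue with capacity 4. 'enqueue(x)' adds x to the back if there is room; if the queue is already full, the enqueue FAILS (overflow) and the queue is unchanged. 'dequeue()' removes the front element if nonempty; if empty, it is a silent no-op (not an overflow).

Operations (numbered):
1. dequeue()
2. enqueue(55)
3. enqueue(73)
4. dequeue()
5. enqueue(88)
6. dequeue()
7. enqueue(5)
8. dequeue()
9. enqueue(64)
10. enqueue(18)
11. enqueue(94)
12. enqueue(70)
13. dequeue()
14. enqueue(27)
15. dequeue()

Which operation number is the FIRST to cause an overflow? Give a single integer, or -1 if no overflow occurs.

1. dequeue(): empty, no-op, size=0
2. enqueue(55): size=1
3. enqueue(73): size=2
4. dequeue(): size=1
5. enqueue(88): size=2
6. dequeue(): size=1
7. enqueue(5): size=2
8. dequeue(): size=1
9. enqueue(64): size=2
10. enqueue(18): size=3
11. enqueue(94): size=4
12. enqueue(70): size=4=cap → OVERFLOW (fail)
13. dequeue(): size=3
14. enqueue(27): size=4
15. dequeue(): size=3

Answer: 12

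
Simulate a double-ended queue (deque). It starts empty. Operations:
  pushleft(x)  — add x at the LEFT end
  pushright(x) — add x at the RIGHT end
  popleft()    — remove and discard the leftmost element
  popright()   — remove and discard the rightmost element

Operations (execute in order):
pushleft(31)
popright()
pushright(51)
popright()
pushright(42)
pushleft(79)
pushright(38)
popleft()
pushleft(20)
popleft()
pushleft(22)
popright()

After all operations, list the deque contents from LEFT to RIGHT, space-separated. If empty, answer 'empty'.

pushleft(31): [31]
popright(): []
pushright(51): [51]
popright(): []
pushright(42): [42]
pushleft(79): [79, 42]
pushright(38): [79, 42, 38]
popleft(): [42, 38]
pushleft(20): [20, 42, 38]
popleft(): [42, 38]
pushleft(22): [22, 42, 38]
popright(): [22, 42]

Answer: 22 42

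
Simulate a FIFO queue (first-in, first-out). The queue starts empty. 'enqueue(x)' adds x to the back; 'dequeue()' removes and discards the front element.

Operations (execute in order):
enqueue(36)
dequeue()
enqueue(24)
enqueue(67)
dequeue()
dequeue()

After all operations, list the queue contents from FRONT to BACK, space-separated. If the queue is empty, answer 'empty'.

Answer: empty

Derivation:
enqueue(36): [36]
dequeue(): []
enqueue(24): [24]
enqueue(67): [24, 67]
dequeue(): [67]
dequeue(): []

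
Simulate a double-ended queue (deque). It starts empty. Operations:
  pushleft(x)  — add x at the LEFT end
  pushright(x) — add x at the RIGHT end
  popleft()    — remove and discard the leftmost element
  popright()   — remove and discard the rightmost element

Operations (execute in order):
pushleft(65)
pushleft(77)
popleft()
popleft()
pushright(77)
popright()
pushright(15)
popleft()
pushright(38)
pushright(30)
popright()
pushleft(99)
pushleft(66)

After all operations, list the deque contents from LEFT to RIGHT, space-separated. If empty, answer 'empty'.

Answer: 66 99 38

Derivation:
pushleft(65): [65]
pushleft(77): [77, 65]
popleft(): [65]
popleft(): []
pushright(77): [77]
popright(): []
pushright(15): [15]
popleft(): []
pushright(38): [38]
pushright(30): [38, 30]
popright(): [38]
pushleft(99): [99, 38]
pushleft(66): [66, 99, 38]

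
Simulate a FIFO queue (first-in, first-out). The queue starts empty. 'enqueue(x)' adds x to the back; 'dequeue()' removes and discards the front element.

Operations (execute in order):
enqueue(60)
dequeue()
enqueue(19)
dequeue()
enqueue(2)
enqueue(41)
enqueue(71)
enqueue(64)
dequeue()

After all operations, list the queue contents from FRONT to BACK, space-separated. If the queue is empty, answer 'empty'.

Answer: 41 71 64

Derivation:
enqueue(60): [60]
dequeue(): []
enqueue(19): [19]
dequeue(): []
enqueue(2): [2]
enqueue(41): [2, 41]
enqueue(71): [2, 41, 71]
enqueue(64): [2, 41, 71, 64]
dequeue(): [41, 71, 64]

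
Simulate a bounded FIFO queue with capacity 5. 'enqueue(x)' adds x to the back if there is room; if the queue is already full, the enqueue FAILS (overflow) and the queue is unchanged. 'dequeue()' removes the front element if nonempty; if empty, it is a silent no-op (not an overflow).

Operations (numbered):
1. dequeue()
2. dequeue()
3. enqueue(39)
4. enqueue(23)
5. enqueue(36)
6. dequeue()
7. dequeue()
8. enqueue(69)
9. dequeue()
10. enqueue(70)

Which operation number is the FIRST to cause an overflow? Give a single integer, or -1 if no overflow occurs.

1. dequeue(): empty, no-op, size=0
2. dequeue(): empty, no-op, size=0
3. enqueue(39): size=1
4. enqueue(23): size=2
5. enqueue(36): size=3
6. dequeue(): size=2
7. dequeue(): size=1
8. enqueue(69): size=2
9. dequeue(): size=1
10. enqueue(70): size=2

Answer: -1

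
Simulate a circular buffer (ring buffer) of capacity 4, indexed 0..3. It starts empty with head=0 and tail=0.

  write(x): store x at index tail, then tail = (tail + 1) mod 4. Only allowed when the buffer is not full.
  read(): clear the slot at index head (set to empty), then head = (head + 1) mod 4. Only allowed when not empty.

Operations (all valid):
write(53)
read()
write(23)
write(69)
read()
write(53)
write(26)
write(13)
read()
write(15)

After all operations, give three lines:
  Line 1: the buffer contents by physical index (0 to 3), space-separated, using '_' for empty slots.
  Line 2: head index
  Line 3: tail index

Answer: 26 13 15 53
3
3

Derivation:
write(53): buf=[53 _ _ _], head=0, tail=1, size=1
read(): buf=[_ _ _ _], head=1, tail=1, size=0
write(23): buf=[_ 23 _ _], head=1, tail=2, size=1
write(69): buf=[_ 23 69 _], head=1, tail=3, size=2
read(): buf=[_ _ 69 _], head=2, tail=3, size=1
write(53): buf=[_ _ 69 53], head=2, tail=0, size=2
write(26): buf=[26 _ 69 53], head=2, tail=1, size=3
write(13): buf=[26 13 69 53], head=2, tail=2, size=4
read(): buf=[26 13 _ 53], head=3, tail=2, size=3
write(15): buf=[26 13 15 53], head=3, tail=3, size=4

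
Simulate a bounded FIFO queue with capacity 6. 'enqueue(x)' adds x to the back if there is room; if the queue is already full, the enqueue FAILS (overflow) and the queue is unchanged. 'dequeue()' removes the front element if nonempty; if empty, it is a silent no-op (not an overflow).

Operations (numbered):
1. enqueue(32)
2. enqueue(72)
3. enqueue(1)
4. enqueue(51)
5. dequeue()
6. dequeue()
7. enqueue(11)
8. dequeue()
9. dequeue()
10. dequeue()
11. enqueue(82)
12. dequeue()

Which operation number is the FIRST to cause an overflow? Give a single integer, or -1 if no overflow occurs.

Answer: -1

Derivation:
1. enqueue(32): size=1
2. enqueue(72): size=2
3. enqueue(1): size=3
4. enqueue(51): size=4
5. dequeue(): size=3
6. dequeue(): size=2
7. enqueue(11): size=3
8. dequeue(): size=2
9. dequeue(): size=1
10. dequeue(): size=0
11. enqueue(82): size=1
12. dequeue(): size=0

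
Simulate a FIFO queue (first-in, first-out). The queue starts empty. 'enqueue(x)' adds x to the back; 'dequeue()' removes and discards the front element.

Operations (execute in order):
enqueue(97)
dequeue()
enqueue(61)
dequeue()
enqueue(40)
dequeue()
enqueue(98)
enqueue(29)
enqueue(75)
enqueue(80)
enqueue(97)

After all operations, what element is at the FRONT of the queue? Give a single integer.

enqueue(97): queue = [97]
dequeue(): queue = []
enqueue(61): queue = [61]
dequeue(): queue = []
enqueue(40): queue = [40]
dequeue(): queue = []
enqueue(98): queue = [98]
enqueue(29): queue = [98, 29]
enqueue(75): queue = [98, 29, 75]
enqueue(80): queue = [98, 29, 75, 80]
enqueue(97): queue = [98, 29, 75, 80, 97]

Answer: 98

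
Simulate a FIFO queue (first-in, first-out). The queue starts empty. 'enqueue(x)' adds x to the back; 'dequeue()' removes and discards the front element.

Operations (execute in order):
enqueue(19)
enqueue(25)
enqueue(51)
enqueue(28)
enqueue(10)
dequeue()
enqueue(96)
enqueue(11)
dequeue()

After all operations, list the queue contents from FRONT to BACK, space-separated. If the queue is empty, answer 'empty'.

Answer: 51 28 10 96 11

Derivation:
enqueue(19): [19]
enqueue(25): [19, 25]
enqueue(51): [19, 25, 51]
enqueue(28): [19, 25, 51, 28]
enqueue(10): [19, 25, 51, 28, 10]
dequeue(): [25, 51, 28, 10]
enqueue(96): [25, 51, 28, 10, 96]
enqueue(11): [25, 51, 28, 10, 96, 11]
dequeue(): [51, 28, 10, 96, 11]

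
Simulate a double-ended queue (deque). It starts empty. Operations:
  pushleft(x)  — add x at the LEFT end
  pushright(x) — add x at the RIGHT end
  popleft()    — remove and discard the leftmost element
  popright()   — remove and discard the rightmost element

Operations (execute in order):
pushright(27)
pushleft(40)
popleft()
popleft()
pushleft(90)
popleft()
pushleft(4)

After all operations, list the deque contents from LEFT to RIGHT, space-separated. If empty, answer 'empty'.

Answer: 4

Derivation:
pushright(27): [27]
pushleft(40): [40, 27]
popleft(): [27]
popleft(): []
pushleft(90): [90]
popleft(): []
pushleft(4): [4]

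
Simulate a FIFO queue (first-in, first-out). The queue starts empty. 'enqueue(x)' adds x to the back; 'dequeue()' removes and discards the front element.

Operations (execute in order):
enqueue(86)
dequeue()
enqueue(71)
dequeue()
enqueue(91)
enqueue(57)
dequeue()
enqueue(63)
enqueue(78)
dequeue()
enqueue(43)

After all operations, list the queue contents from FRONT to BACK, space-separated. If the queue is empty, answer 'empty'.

enqueue(86): [86]
dequeue(): []
enqueue(71): [71]
dequeue(): []
enqueue(91): [91]
enqueue(57): [91, 57]
dequeue(): [57]
enqueue(63): [57, 63]
enqueue(78): [57, 63, 78]
dequeue(): [63, 78]
enqueue(43): [63, 78, 43]

Answer: 63 78 43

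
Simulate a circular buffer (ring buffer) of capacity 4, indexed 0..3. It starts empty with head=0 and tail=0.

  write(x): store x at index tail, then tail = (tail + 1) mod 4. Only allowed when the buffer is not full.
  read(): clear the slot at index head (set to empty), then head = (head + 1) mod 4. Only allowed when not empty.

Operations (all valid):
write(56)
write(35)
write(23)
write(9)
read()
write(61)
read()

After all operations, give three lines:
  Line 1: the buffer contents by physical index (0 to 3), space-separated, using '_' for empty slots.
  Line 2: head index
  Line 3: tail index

write(56): buf=[56 _ _ _], head=0, tail=1, size=1
write(35): buf=[56 35 _ _], head=0, tail=2, size=2
write(23): buf=[56 35 23 _], head=0, tail=3, size=3
write(9): buf=[56 35 23 9], head=0, tail=0, size=4
read(): buf=[_ 35 23 9], head=1, tail=0, size=3
write(61): buf=[61 35 23 9], head=1, tail=1, size=4
read(): buf=[61 _ 23 9], head=2, tail=1, size=3

Answer: 61 _ 23 9
2
1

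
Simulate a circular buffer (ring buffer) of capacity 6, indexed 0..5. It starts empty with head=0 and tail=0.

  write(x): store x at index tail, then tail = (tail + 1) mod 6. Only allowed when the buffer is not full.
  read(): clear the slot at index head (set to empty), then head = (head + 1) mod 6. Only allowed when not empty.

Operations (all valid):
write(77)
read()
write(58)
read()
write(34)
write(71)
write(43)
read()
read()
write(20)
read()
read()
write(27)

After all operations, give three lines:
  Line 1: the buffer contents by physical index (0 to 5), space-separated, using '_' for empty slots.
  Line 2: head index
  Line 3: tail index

Answer: 27 _ _ _ _ _
0
1

Derivation:
write(77): buf=[77 _ _ _ _ _], head=0, tail=1, size=1
read(): buf=[_ _ _ _ _ _], head=1, tail=1, size=0
write(58): buf=[_ 58 _ _ _ _], head=1, tail=2, size=1
read(): buf=[_ _ _ _ _ _], head=2, tail=2, size=0
write(34): buf=[_ _ 34 _ _ _], head=2, tail=3, size=1
write(71): buf=[_ _ 34 71 _ _], head=2, tail=4, size=2
write(43): buf=[_ _ 34 71 43 _], head=2, tail=5, size=3
read(): buf=[_ _ _ 71 43 _], head=3, tail=5, size=2
read(): buf=[_ _ _ _ 43 _], head=4, tail=5, size=1
write(20): buf=[_ _ _ _ 43 20], head=4, tail=0, size=2
read(): buf=[_ _ _ _ _ 20], head=5, tail=0, size=1
read(): buf=[_ _ _ _ _ _], head=0, tail=0, size=0
write(27): buf=[27 _ _ _ _ _], head=0, tail=1, size=1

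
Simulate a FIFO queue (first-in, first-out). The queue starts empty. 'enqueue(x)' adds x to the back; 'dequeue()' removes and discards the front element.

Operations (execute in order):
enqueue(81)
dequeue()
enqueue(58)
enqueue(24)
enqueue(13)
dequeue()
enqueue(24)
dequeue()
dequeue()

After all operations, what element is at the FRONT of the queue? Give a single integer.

Answer: 24

Derivation:
enqueue(81): queue = [81]
dequeue(): queue = []
enqueue(58): queue = [58]
enqueue(24): queue = [58, 24]
enqueue(13): queue = [58, 24, 13]
dequeue(): queue = [24, 13]
enqueue(24): queue = [24, 13, 24]
dequeue(): queue = [13, 24]
dequeue(): queue = [24]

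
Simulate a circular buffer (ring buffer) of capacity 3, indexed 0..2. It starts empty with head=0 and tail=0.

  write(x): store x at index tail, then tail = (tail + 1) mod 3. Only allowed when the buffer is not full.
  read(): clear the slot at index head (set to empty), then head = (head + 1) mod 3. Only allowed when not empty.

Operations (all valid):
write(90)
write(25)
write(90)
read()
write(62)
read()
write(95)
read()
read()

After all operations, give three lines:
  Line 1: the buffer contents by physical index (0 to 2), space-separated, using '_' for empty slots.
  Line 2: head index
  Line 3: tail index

write(90): buf=[90 _ _], head=0, tail=1, size=1
write(25): buf=[90 25 _], head=0, tail=2, size=2
write(90): buf=[90 25 90], head=0, tail=0, size=3
read(): buf=[_ 25 90], head=1, tail=0, size=2
write(62): buf=[62 25 90], head=1, tail=1, size=3
read(): buf=[62 _ 90], head=2, tail=1, size=2
write(95): buf=[62 95 90], head=2, tail=2, size=3
read(): buf=[62 95 _], head=0, tail=2, size=2
read(): buf=[_ 95 _], head=1, tail=2, size=1

Answer: _ 95 _
1
2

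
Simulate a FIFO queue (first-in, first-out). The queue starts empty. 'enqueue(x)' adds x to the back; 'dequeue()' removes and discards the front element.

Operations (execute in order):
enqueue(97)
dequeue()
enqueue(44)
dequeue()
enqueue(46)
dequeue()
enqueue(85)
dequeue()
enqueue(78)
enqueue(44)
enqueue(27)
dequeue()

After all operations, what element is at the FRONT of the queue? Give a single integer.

enqueue(97): queue = [97]
dequeue(): queue = []
enqueue(44): queue = [44]
dequeue(): queue = []
enqueue(46): queue = [46]
dequeue(): queue = []
enqueue(85): queue = [85]
dequeue(): queue = []
enqueue(78): queue = [78]
enqueue(44): queue = [78, 44]
enqueue(27): queue = [78, 44, 27]
dequeue(): queue = [44, 27]

Answer: 44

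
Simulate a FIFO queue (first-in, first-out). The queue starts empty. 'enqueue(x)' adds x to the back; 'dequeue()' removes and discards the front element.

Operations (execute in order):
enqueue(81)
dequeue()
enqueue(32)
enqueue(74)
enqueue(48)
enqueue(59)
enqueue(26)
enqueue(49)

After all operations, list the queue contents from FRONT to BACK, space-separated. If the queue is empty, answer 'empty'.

enqueue(81): [81]
dequeue(): []
enqueue(32): [32]
enqueue(74): [32, 74]
enqueue(48): [32, 74, 48]
enqueue(59): [32, 74, 48, 59]
enqueue(26): [32, 74, 48, 59, 26]
enqueue(49): [32, 74, 48, 59, 26, 49]

Answer: 32 74 48 59 26 49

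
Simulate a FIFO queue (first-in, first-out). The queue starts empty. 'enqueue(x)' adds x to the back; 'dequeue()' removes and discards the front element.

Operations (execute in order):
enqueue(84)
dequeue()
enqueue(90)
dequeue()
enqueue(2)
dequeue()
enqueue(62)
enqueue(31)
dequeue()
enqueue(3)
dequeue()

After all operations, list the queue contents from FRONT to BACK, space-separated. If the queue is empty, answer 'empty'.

Answer: 3

Derivation:
enqueue(84): [84]
dequeue(): []
enqueue(90): [90]
dequeue(): []
enqueue(2): [2]
dequeue(): []
enqueue(62): [62]
enqueue(31): [62, 31]
dequeue(): [31]
enqueue(3): [31, 3]
dequeue(): [3]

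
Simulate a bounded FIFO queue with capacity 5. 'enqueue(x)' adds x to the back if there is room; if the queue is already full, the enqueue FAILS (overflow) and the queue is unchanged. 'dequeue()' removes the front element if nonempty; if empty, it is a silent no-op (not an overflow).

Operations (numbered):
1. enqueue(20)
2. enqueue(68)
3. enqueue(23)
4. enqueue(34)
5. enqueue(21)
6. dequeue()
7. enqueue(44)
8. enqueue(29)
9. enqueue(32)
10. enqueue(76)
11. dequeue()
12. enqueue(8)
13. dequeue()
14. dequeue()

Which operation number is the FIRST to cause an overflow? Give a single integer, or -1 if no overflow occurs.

Answer: 8

Derivation:
1. enqueue(20): size=1
2. enqueue(68): size=2
3. enqueue(23): size=3
4. enqueue(34): size=4
5. enqueue(21): size=5
6. dequeue(): size=4
7. enqueue(44): size=5
8. enqueue(29): size=5=cap → OVERFLOW (fail)
9. enqueue(32): size=5=cap → OVERFLOW (fail)
10. enqueue(76): size=5=cap → OVERFLOW (fail)
11. dequeue(): size=4
12. enqueue(8): size=5
13. dequeue(): size=4
14. dequeue(): size=3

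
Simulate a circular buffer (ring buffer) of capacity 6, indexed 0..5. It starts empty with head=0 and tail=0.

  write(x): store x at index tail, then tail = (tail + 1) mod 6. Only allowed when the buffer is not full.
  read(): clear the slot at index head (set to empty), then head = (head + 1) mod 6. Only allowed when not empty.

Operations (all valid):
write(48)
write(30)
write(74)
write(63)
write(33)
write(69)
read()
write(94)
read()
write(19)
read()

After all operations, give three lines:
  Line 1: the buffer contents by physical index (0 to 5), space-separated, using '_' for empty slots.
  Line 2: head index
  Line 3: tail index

write(48): buf=[48 _ _ _ _ _], head=0, tail=1, size=1
write(30): buf=[48 30 _ _ _ _], head=0, tail=2, size=2
write(74): buf=[48 30 74 _ _ _], head=0, tail=3, size=3
write(63): buf=[48 30 74 63 _ _], head=0, tail=4, size=4
write(33): buf=[48 30 74 63 33 _], head=0, tail=5, size=5
write(69): buf=[48 30 74 63 33 69], head=0, tail=0, size=6
read(): buf=[_ 30 74 63 33 69], head=1, tail=0, size=5
write(94): buf=[94 30 74 63 33 69], head=1, tail=1, size=6
read(): buf=[94 _ 74 63 33 69], head=2, tail=1, size=5
write(19): buf=[94 19 74 63 33 69], head=2, tail=2, size=6
read(): buf=[94 19 _ 63 33 69], head=3, tail=2, size=5

Answer: 94 19 _ 63 33 69
3
2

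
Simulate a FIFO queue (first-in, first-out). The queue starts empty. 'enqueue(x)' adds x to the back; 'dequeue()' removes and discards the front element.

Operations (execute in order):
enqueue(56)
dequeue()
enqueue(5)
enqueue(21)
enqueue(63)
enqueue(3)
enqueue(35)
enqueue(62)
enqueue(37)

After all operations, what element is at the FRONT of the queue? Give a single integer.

Answer: 5

Derivation:
enqueue(56): queue = [56]
dequeue(): queue = []
enqueue(5): queue = [5]
enqueue(21): queue = [5, 21]
enqueue(63): queue = [5, 21, 63]
enqueue(3): queue = [5, 21, 63, 3]
enqueue(35): queue = [5, 21, 63, 3, 35]
enqueue(62): queue = [5, 21, 63, 3, 35, 62]
enqueue(37): queue = [5, 21, 63, 3, 35, 62, 37]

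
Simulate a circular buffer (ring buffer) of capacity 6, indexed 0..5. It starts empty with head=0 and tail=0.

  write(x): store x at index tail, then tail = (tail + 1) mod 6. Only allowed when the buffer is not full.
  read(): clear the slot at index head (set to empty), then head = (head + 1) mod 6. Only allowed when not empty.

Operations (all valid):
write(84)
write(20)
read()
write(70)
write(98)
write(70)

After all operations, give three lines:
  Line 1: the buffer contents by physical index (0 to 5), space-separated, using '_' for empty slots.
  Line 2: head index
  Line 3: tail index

Answer: _ 20 70 98 70 _
1
5

Derivation:
write(84): buf=[84 _ _ _ _ _], head=0, tail=1, size=1
write(20): buf=[84 20 _ _ _ _], head=0, tail=2, size=2
read(): buf=[_ 20 _ _ _ _], head=1, tail=2, size=1
write(70): buf=[_ 20 70 _ _ _], head=1, tail=3, size=2
write(98): buf=[_ 20 70 98 _ _], head=1, tail=4, size=3
write(70): buf=[_ 20 70 98 70 _], head=1, tail=5, size=4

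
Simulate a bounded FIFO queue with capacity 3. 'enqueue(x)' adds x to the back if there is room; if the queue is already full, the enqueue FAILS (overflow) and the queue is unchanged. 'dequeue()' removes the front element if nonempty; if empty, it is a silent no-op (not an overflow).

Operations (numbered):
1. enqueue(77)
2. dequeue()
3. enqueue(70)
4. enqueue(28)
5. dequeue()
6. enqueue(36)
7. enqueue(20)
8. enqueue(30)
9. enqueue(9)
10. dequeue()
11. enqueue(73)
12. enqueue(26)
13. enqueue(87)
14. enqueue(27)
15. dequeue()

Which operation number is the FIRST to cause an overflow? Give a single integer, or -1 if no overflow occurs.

1. enqueue(77): size=1
2. dequeue(): size=0
3. enqueue(70): size=1
4. enqueue(28): size=2
5. dequeue(): size=1
6. enqueue(36): size=2
7. enqueue(20): size=3
8. enqueue(30): size=3=cap → OVERFLOW (fail)
9. enqueue(9): size=3=cap → OVERFLOW (fail)
10. dequeue(): size=2
11. enqueue(73): size=3
12. enqueue(26): size=3=cap → OVERFLOW (fail)
13. enqueue(87): size=3=cap → OVERFLOW (fail)
14. enqueue(27): size=3=cap → OVERFLOW (fail)
15. dequeue(): size=2

Answer: 8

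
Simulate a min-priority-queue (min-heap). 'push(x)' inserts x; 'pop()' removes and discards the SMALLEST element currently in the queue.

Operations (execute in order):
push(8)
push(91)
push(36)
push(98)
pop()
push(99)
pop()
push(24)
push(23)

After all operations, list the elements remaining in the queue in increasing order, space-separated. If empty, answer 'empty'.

Answer: 23 24 91 98 99

Derivation:
push(8): heap contents = [8]
push(91): heap contents = [8, 91]
push(36): heap contents = [8, 36, 91]
push(98): heap contents = [8, 36, 91, 98]
pop() → 8: heap contents = [36, 91, 98]
push(99): heap contents = [36, 91, 98, 99]
pop() → 36: heap contents = [91, 98, 99]
push(24): heap contents = [24, 91, 98, 99]
push(23): heap contents = [23, 24, 91, 98, 99]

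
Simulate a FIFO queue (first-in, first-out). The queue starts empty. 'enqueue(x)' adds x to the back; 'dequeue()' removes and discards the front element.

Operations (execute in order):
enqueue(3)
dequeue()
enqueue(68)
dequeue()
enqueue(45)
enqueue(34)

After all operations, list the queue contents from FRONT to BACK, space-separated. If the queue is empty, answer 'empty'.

enqueue(3): [3]
dequeue(): []
enqueue(68): [68]
dequeue(): []
enqueue(45): [45]
enqueue(34): [45, 34]

Answer: 45 34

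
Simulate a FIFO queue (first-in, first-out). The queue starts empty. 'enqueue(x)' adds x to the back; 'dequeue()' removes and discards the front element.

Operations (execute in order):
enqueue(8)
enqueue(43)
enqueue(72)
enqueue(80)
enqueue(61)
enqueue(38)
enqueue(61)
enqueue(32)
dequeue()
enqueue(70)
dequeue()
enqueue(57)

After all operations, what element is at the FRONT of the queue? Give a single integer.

enqueue(8): queue = [8]
enqueue(43): queue = [8, 43]
enqueue(72): queue = [8, 43, 72]
enqueue(80): queue = [8, 43, 72, 80]
enqueue(61): queue = [8, 43, 72, 80, 61]
enqueue(38): queue = [8, 43, 72, 80, 61, 38]
enqueue(61): queue = [8, 43, 72, 80, 61, 38, 61]
enqueue(32): queue = [8, 43, 72, 80, 61, 38, 61, 32]
dequeue(): queue = [43, 72, 80, 61, 38, 61, 32]
enqueue(70): queue = [43, 72, 80, 61, 38, 61, 32, 70]
dequeue(): queue = [72, 80, 61, 38, 61, 32, 70]
enqueue(57): queue = [72, 80, 61, 38, 61, 32, 70, 57]

Answer: 72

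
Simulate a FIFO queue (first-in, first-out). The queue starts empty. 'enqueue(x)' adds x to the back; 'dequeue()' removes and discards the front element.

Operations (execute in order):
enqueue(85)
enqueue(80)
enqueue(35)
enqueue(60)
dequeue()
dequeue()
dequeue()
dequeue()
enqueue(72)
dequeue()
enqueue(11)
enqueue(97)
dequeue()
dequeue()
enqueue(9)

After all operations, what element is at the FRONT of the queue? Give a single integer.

Answer: 9

Derivation:
enqueue(85): queue = [85]
enqueue(80): queue = [85, 80]
enqueue(35): queue = [85, 80, 35]
enqueue(60): queue = [85, 80, 35, 60]
dequeue(): queue = [80, 35, 60]
dequeue(): queue = [35, 60]
dequeue(): queue = [60]
dequeue(): queue = []
enqueue(72): queue = [72]
dequeue(): queue = []
enqueue(11): queue = [11]
enqueue(97): queue = [11, 97]
dequeue(): queue = [97]
dequeue(): queue = []
enqueue(9): queue = [9]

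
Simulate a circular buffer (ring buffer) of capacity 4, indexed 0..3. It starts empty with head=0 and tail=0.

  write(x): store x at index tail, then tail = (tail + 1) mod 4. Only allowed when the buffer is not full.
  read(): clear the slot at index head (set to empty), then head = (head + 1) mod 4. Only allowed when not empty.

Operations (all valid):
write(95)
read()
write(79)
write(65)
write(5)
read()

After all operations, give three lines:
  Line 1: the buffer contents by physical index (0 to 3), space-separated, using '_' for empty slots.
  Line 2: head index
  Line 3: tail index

Answer: _ _ 65 5
2
0

Derivation:
write(95): buf=[95 _ _ _], head=0, tail=1, size=1
read(): buf=[_ _ _ _], head=1, tail=1, size=0
write(79): buf=[_ 79 _ _], head=1, tail=2, size=1
write(65): buf=[_ 79 65 _], head=1, tail=3, size=2
write(5): buf=[_ 79 65 5], head=1, tail=0, size=3
read(): buf=[_ _ 65 5], head=2, tail=0, size=2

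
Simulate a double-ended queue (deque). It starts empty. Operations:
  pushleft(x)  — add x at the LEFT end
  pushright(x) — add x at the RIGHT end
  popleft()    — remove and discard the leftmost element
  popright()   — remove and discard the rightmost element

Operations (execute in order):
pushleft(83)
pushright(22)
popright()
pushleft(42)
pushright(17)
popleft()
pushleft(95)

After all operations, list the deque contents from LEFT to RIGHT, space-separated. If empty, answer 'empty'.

Answer: 95 83 17

Derivation:
pushleft(83): [83]
pushright(22): [83, 22]
popright(): [83]
pushleft(42): [42, 83]
pushright(17): [42, 83, 17]
popleft(): [83, 17]
pushleft(95): [95, 83, 17]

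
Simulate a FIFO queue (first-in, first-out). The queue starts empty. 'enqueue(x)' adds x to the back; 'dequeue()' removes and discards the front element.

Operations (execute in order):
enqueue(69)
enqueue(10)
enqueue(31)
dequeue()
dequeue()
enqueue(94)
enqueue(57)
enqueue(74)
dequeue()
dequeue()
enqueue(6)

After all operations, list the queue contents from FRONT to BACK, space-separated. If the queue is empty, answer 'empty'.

enqueue(69): [69]
enqueue(10): [69, 10]
enqueue(31): [69, 10, 31]
dequeue(): [10, 31]
dequeue(): [31]
enqueue(94): [31, 94]
enqueue(57): [31, 94, 57]
enqueue(74): [31, 94, 57, 74]
dequeue(): [94, 57, 74]
dequeue(): [57, 74]
enqueue(6): [57, 74, 6]

Answer: 57 74 6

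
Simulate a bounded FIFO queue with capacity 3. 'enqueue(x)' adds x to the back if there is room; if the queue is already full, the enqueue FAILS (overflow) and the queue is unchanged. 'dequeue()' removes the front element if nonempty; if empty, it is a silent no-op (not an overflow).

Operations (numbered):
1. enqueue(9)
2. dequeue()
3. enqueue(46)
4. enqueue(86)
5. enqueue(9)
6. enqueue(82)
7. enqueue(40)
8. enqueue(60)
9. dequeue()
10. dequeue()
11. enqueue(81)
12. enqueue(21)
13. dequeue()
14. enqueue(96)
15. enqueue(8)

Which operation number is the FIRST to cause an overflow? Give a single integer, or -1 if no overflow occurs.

Answer: 6

Derivation:
1. enqueue(9): size=1
2. dequeue(): size=0
3. enqueue(46): size=1
4. enqueue(86): size=2
5. enqueue(9): size=3
6. enqueue(82): size=3=cap → OVERFLOW (fail)
7. enqueue(40): size=3=cap → OVERFLOW (fail)
8. enqueue(60): size=3=cap → OVERFLOW (fail)
9. dequeue(): size=2
10. dequeue(): size=1
11. enqueue(81): size=2
12. enqueue(21): size=3
13. dequeue(): size=2
14. enqueue(96): size=3
15. enqueue(8): size=3=cap → OVERFLOW (fail)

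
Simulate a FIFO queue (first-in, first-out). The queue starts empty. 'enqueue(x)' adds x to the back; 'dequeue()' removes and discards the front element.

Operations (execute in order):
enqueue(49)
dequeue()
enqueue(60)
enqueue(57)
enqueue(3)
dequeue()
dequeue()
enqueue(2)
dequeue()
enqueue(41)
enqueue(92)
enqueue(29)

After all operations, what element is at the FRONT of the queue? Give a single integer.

enqueue(49): queue = [49]
dequeue(): queue = []
enqueue(60): queue = [60]
enqueue(57): queue = [60, 57]
enqueue(3): queue = [60, 57, 3]
dequeue(): queue = [57, 3]
dequeue(): queue = [3]
enqueue(2): queue = [3, 2]
dequeue(): queue = [2]
enqueue(41): queue = [2, 41]
enqueue(92): queue = [2, 41, 92]
enqueue(29): queue = [2, 41, 92, 29]

Answer: 2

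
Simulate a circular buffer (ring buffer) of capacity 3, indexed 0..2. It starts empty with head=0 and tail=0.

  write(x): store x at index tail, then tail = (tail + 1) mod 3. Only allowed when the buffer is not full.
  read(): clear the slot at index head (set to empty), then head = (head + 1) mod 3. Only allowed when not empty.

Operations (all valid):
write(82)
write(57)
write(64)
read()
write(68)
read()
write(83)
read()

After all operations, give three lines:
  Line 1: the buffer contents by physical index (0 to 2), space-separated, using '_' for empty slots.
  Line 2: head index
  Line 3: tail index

Answer: 68 83 _
0
2

Derivation:
write(82): buf=[82 _ _], head=0, tail=1, size=1
write(57): buf=[82 57 _], head=0, tail=2, size=2
write(64): buf=[82 57 64], head=0, tail=0, size=3
read(): buf=[_ 57 64], head=1, tail=0, size=2
write(68): buf=[68 57 64], head=1, tail=1, size=3
read(): buf=[68 _ 64], head=2, tail=1, size=2
write(83): buf=[68 83 64], head=2, tail=2, size=3
read(): buf=[68 83 _], head=0, tail=2, size=2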